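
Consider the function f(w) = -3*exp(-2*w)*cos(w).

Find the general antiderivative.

A first test for any F(w): its w-derivative must equal f(w) identically.
Check: d/dw[-3*exp(-2*w)*sin(w)/5 + 6*exp(-2*w)*cos(w)/5] = -3*exp(-2*w)*cos(w) = f(w).

F(w) = -3*exp(-2*w)*sin(w)/5 + 6*exp(-2*w)*cos(w)/5 + C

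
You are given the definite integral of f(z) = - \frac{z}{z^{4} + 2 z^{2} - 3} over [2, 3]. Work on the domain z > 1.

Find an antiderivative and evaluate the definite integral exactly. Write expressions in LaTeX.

Antiderivative: F(z) = - \frac{\log{\left(z^{2} - 1 \right)}}{8} + \frac{\log{\left(z^{2} + 3 \right)}}{8}; value = - \frac{\log{\left(8 \right)}}{8} - \frac{\log{\left(7 \right)}}{8} + \frac{\log{\left(3 \right)}}{8} + \frac{\log{\left(12 \right)}}{8}

Factor the denominator (\left(z - 1\right) \left(z + 1\right) \left(z^{2} + 3\right)) and decompose: f = \frac{z}{4 \left(z^{2} + 3\right)} - \frac{1}{8 \left(z + 1\right)} - \frac{1}{8 \left(z - 1\right)}; each piece integrates to a log, atan, or power term.
F(z) = - \frac{\log{\left(z^{2} - 1 \right)}}{8} + \frac{\log{\left(z^{2} + 3 \right)}}{8} is an antiderivative of f.
Check: d/dz[- \frac{\log{\left(z^{2} - 1 \right)}}{8} + \frac{\log{\left(z^{2} + 3 \right)}}{8}] = - \frac{z}{z^{4} + 2 z^{2} - 3} = f(z).
F(3) = - \frac{\log{\left(8 \right)}}{8} + \frac{\log{\left(12 \right)}}{8}; F(2) = - \frac{\log{\left(3 \right)}}{8} + \frac{\log{\left(7 \right)}}{8}.
Integral = F(3) - F(2) = - \frac{\log{\left(8 \right)}}{8} - \frac{\log{\left(7 \right)}}{8} + \frac{\log{\left(3 \right)}}{8} + \frac{\log{\left(12 \right)}}{8}.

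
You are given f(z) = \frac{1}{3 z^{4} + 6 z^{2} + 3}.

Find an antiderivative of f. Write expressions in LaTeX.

Recover f(z) by differentiating a candidate F(z); any mismatch rules it out.
Check: d/dz[\frac{z + \left(z^{2} + 1\right) \operatorname{atan}{\left(z \right)}}{6 \left(z^{2} + 1\right)}] = \frac{1}{3 z^{4} + 6 z^{2} + 3} = f(z).

An antiderivative is F(z) = \frac{z + \left(z^{2} + 1\right) \operatorname{atan}{\left(z \right)}}{6 \left(z^{2} + 1\right)}.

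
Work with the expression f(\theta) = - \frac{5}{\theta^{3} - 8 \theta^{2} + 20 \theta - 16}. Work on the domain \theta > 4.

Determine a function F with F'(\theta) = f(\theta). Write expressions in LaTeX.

Factor the denominator (\left(\theta - 4\right) \left(\theta - 2\right)^{2}) and decompose: f = \frac{5}{4 \left(\theta - 2\right)} + \frac{5}{2 \left(\theta - 2\right)^{2}} - \frac{5}{4 \left(\theta - 4\right)}; each piece integrates to a log, atan, or power term.
Check: d/d\theta[\frac{5 \left(- \theta \log{\left(\theta - 4 \right)} + \theta \log{\left(\theta - 2 \right)} + 2 \log{\left(\theta - 4 \right)} - 2 \log{\left(\theta - 2 \right)} - 2\right)}{4 \left(\theta - 2\right)}] = - \frac{5}{\theta^{3} - 8 \theta^{2} + 20 \theta - 16} = f(\theta).

An antiderivative is F(\theta) = \frac{5 \left(- \theta \log{\left(\theta - 4 \right)} + \theta \log{\left(\theta - 2 \right)} + 2 \log{\left(\theta - 4 \right)} - 2 \log{\left(\theta - 2 \right)} - 2\right)}{4 \left(\theta - 2\right)}.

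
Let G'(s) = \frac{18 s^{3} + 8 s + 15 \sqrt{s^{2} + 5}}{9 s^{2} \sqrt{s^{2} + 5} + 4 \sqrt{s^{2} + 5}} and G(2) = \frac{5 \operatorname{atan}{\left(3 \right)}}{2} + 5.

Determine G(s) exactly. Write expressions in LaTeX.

The proposed G(s) is checked by its d/ds: the result must match the given G'(s).
A general antiderivative is 2 \sqrt{s^{2} + 5} + \frac{5 \operatorname{atan}{\left(\frac{3 s}{2} \right)}}{2} + C.
The condition gives C = \frac{5 \operatorname{atan}{\left(3 \right)}}{2} + 5 - (\frac{5 \operatorname{atan}{\left(3 \right)}}{2} + 6) = -1.
So G(s) = \frac{4 \sqrt{s^{2} + 5} + 5 \operatorname{atan}{\left(\frac{3 s}{2} \right)} - 2}{2}.
Check: d/ds[\frac{4 \sqrt{s^{2} + 5} + 5 \operatorname{atan}{\left(\frac{3 s}{2} \right)} - 2}{2}] = \frac{18 s^{3} + 8 s + 15 \sqrt{s^{2} + 5}}{9 s^{2} \sqrt{s^{2} + 5} + 4 \sqrt{s^{2} + 5}} = G'(s).

G(s) = \frac{4 \sqrt{s^{2} + 5} + 5 \operatorname{atan}{\left(\frac{3 s}{2} \right)} - 2}{2}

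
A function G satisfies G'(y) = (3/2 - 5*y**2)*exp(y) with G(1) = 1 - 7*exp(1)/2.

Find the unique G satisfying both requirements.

G(y) = -5*y**2*exp(y) + 10*y*exp(y) - 17*exp(y)/2 + 1

Recognize the product-rule pattern: G'(y) = u'v + uv' with u = -5*y**2 + 10*y - 17/2, v = exp(y), so integration by parts undoes it.
A general antiderivative is (-10*y**2 + 20*y - 17)*exp(y)/2 + C.
The condition gives C = 1 - 7*exp(1)/2 - (-7*exp(1)/2) = 1.
So G(y) = -5*y**2*exp(y) + 10*y*exp(y) - 17*exp(y)/2 + 1.
Check: d/dy[-5*y**2*exp(y) + 10*y*exp(y) - 17*exp(y)/2 + 1] = -5*y**2*exp(y) + 3*exp(y)/2, which equals G'(y).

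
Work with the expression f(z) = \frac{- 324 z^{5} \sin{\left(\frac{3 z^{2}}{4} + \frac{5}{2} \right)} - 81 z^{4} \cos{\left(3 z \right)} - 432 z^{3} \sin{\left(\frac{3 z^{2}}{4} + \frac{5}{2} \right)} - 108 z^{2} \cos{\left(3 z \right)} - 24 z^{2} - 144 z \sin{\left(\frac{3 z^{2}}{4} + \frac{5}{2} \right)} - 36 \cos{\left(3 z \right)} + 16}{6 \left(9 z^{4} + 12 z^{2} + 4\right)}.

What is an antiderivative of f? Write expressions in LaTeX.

An antiderivative is F(z) = \frac{4 z}{9 z^{2} + 6} - \frac{\sin{\left(3 z \right)}}{2} + 4 \cos{\left(\frac{3 z^{2}}{4} + \frac{5}{2} \right)}.

For F(z) to be correct the identity F'(z) - f(z) = 0 must hold.
Check: d/dz[\frac{4 z}{9 z^{2} + 6} - \frac{\sin{\left(3 z \right)}}{2} + 4 \cos{\left(\frac{3 z^{2}}{4} + \frac{5}{2} \right)}] = \frac{- 324 z^{5} \sin{\left(\frac{3 z^{2}}{4} + \frac{5}{2} \right)} - 81 z^{4} \cos{\left(3 z \right)} - 432 z^{3} \sin{\left(\frac{3 z^{2}}{4} + \frac{5}{2} \right)} - 108 z^{2} \cos{\left(3 z \right)} - 24 z^{2} - 144 z \sin{\left(\frac{3 z^{2}}{4} + \frac{5}{2} \right)} - 36 \cos{\left(3 z \right)} + 16}{54 z^{4} + 72 z^{2} + 24}, which equals f(z).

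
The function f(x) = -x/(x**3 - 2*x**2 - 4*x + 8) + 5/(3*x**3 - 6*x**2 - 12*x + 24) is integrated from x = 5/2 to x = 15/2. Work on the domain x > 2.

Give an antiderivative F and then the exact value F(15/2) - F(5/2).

The denominator factors as 3*(x - 2)**2*(x + 2); partial fractions split f into directly integrable pieces: 11/(48*(x + 2)) - 11/(48*(x - 2)) - 1/(12*(x - 2)**2).
F(x) = (-11*x*log(x - 2) + 11*x*log(x + 2) + 22*log(x - 2) - 22*log(x + 2) + 4)/(48*x - 96) is an antiderivative of f.
Check: d/dx[(-11*x*log(x - 2) + 11*x*log(x + 2) + 22*log(x - 2) - 22*log(x + 2) + 4)/(48*x - 96)] = (5 - 3*x)/(3*x**3 - 6*x**2 - 12*x + 24), which equals f(x).
F(15/2) = -11*log(11/2)/48 + 1/66 + 11*log(19/2)/48; F(5/2) = 11*log(2)/48 + 1/6 + 11*log(9/2)/48.
Integral = F(15/2) - F(5/2) = -11*log(11/2)/48 - 11*log(9/2)/48 - 11*log(2)/48 - 5/33 + 11*log(19/2)/48.

Antiderivative: F(x) = (-11*x*log(x - 2) + 11*x*log(x + 2) + 22*log(x - 2) - 22*log(x + 2) + 4)/(48*x - 96); value = -11*log(11/2)/48 - 11*log(9/2)/48 - 11*log(2)/48 - 5/33 + 11*log(19/2)/48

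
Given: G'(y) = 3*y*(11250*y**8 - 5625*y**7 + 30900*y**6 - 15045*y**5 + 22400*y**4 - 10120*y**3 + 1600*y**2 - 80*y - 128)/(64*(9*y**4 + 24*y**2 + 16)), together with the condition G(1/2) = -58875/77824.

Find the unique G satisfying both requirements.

G(y) = (1875*y**8 - 1125*y**7 + 2725*y**6 - 1515*y**5 + 300*y**4 - 20*y**3 - 192*y**2 - 192)/(64*(3*y**2 + 4))

The proposed G(y) is checked by its d/dy: the result must match the given G'(y).
A general antiderivative is -5*(-5*y**2/4 + y/4)**3 + 1/(3*(y**2 + 4/3)) + C.
The condition gives C = -58875/77824 - (18949/77824) = -1.
So G(y) = (1875*y**8 - 1125*y**7 + 2725*y**6 - 1515*y**5 + 300*y**4 - 20*y**3 - 192*y**2 - 192)/(64*(3*y**2 + 4)).
Check: d/dy[(1875*y**8 - 1125*y**7 + 2725*y**6 - 1515*y**5 + 300*y**4 - 20*y**3 - 192*y**2 - 192)/(64*(3*y**2 + 4))] = (33750*y**9 - 16875*y**8 + 92700*y**7 - 45135*y**6 + 67200*y**5 - 30360*y**4 + 4800*y**3 - 240*y**2 - 384*y)/(576*y**4 + 1536*y**2 + 1024), which equals G'(y).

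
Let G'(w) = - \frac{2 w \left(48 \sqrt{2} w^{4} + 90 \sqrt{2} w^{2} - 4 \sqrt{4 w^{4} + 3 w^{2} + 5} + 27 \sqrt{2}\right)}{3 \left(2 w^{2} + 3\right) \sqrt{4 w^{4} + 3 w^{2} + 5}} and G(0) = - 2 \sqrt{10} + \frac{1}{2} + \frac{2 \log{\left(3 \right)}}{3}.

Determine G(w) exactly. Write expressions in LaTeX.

Check a candidate G(w) by differentiating: d/dw[G] must match the given G'(w).
A general antiderivative is - 4 \sqrt{2 w^{4} + \frac{3 w^{2}}{2} + \frac{5}{2}} + \frac{2 \log{\left(2 w^{2} + 3 \right)}}{3} + C.
The condition gives C = - 2 \sqrt{10} + \frac{1}{2} + \frac{2 \log{\left(3 \right)}}{3} - (- 2 \sqrt{10} + \frac{2 \log{\left(3 \right)}}{3}) = \frac{1}{2}.
So G(w) = - 4 \sqrt{2 w^{4} + \frac{3 w^{2}}{2} + \frac{5}{2}} + \frac{2 \log{\left(2 w^{2} + 3 \right)}}{3} + \frac{1}{2}.
Check: d/dw[- 4 \sqrt{2 w^{4} + \frac{3 w^{2}}{2} + \frac{5}{2}} + \frac{2 \log{\left(2 w^{2} + 3 \right)}}{3} + \frac{1}{2}] = \frac{- 96 \sqrt{2} w^{5} - 180 \sqrt{2} w^{3} + 8 w \sqrt{4 w^{4} + 3 w^{2} + 5} - 54 \sqrt{2} w}{6 w^{2} \sqrt{4 w^{4} + 3 w^{2} + 5} + 9 \sqrt{4 w^{4} + 3 w^{2} + 5}}, which equals G'(w).

G(w) = - 4 \sqrt{2 w^{4} + \frac{3 w^{2}}{2} + \frac{5}{2}} + \frac{2 \log{\left(2 w^{2} + 3 \right)}}{3} + \frac{1}{2}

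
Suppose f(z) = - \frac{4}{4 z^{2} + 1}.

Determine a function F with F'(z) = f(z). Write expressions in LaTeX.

An antiderivative is F(z) = - 2 \operatorname{atan}{\left(2 z \right)}.

Differentiate the proposed F(z) back; it has to land on f(z) exactly.
Check: d/dz[- 2 \operatorname{atan}{\left(2 z \right)}] = - \frac{4}{4 z^{2} + 1} = f(z).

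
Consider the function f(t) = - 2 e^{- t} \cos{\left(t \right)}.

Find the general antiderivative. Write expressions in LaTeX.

F(t) = \left(- \sin{\left(t \right)} + \cos{\left(t \right)}\right) e^{- t} + C

Whatever form F(t) takes, F'(t) = f(t) is non-negotiable.
Check: d/dt[\left(- \sin{\left(t \right)} + \cos{\left(t \right)}\right) e^{- t}] = - 2 e^{- t} \cos{\left(t \right)} = f(t).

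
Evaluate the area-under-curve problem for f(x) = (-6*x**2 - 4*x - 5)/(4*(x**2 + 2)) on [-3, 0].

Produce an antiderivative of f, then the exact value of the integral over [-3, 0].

For F(x) to be correct the identity F'(x) - f(x) = 0 must hold.
F(x) = -(12*x + 4*log(x**2 + 2) - 7*sqrt(2)*atan(sqrt(2)*x/2))/8 is an antiderivative of f.
Check: d/dx[-(12*x + 4*log(x**2 + 2) - 7*sqrt(2)*atan(sqrt(2)*x/2))/8] = (-6*x**2 - 4*x - 5)/(4*x**2 + 8), which equals f(x).
F(0) = -log(2)/2; F(-3) = -7*sqrt(2)*atan(3*sqrt(2)/2)/8 - log(11)/2 + 9/2.
Integral = F(0) - F(-3) = -9/2 - log(2)/2 + log(11)/2 + 7*sqrt(2)*atan(3*sqrt(2)/2)/8.

Antiderivative: F(x) = -(12*x + 4*log(x**2 + 2) - 7*sqrt(2)*atan(sqrt(2)*x/2))/8; value = -9/2 - log(2)/2 + log(11)/2 + 7*sqrt(2)*atan(3*sqrt(2)/2)/8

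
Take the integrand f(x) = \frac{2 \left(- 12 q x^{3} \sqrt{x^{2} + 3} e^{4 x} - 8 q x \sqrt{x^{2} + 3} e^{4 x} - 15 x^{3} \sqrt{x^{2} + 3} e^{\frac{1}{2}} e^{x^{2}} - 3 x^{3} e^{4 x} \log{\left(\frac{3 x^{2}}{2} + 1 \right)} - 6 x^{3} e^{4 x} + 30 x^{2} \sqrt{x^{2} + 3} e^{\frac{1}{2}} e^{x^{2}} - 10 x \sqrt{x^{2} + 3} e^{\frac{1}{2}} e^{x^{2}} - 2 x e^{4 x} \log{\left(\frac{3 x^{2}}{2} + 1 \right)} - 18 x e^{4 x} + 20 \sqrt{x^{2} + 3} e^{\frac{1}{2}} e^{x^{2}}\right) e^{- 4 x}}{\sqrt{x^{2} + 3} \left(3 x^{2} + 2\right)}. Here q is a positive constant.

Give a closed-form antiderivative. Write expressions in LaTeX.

An antiderivative is F(x) = - 4 q x^{2} - 2 \sqrt{x^{2} + 3} \log{\left(\frac{3 x^{2}}{2} + 1 \right)} - 5 e^{x^{2} - 4 x + \frac{1}{2}}.

An antiderivative F(x) passes only if d/dx[F] lands on f(x) exactly.
Check: d/dx[- 4 q x^{2} - 2 \sqrt{x^{2} + 3} \log{\left(\frac{3 x^{2}}{2} + 1 \right)} - 5 e^{x^{2} - 4 x + \frac{1}{2}}] = \frac{- 24 q x^{3} \sqrt{x^{2} + 3} - 16 q x \sqrt{x^{2} + 3} - 30 x^{3} \sqrt{x^{2} + 3} e^{\frac{1}{2}} e^{- 4 x} e^{x^{2}} - 6 x^{3} \log{\left(\frac{3 x^{2}}{2} + 1 \right)} - 12 x^{3} + 60 x^{2} \sqrt{x^{2} + 3} e^{\frac{1}{2}} e^{- 4 x} e^{x^{2}} - 20 x \sqrt{x^{2} + 3} e^{\frac{1}{2}} e^{- 4 x} e^{x^{2}} - 4 x \log{\left(\frac{3 x^{2}}{2} + 1 \right)} - 36 x + 40 \sqrt{x^{2} + 3} e^{\frac{1}{2}} e^{- 4 x} e^{x^{2}}}{3 x^{2} \sqrt{x^{2} + 3} + 2 \sqrt{x^{2} + 3}}, which equals f(x).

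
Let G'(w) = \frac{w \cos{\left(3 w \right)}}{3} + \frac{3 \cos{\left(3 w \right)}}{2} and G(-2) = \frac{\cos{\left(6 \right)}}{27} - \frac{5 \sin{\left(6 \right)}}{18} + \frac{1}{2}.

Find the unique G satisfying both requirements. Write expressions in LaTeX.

G(w) = \frac{w \sin{\left(3 w \right)}}{9} + \frac{\sin{\left(3 w \right)}}{2} + \frac{\cos{\left(3 w \right)}}{27} + \frac{1}{2}

The integrand splits into summands that can be handled one at a time.
A general antiderivative is \frac{w \sin{\left(3 w \right)}}{9} + \frac{\sin{\left(3 w \right)}}{2} + \frac{\cos{\left(3 w \right)}}{27} + C.
The condition gives C = \frac{\cos{\left(6 \right)}}{27} - \frac{5 \sin{\left(6 \right)}}{18} + \frac{1}{2} - (\frac{\cos{\left(6 \right)}}{27} - \frac{5 \sin{\left(6 \right)}}{18}) = \frac{1}{2}.
So G(w) = \frac{w \sin{\left(3 w \right)}}{9} + \frac{\sin{\left(3 w \right)}}{2} + \frac{\cos{\left(3 w \right)}}{27} + \frac{1}{2}.
Check: d/dw[\frac{w \sin{\left(3 w \right)}}{9} + \frac{\sin{\left(3 w \right)}}{2} + \frac{\cos{\left(3 w \right)}}{27} + \frac{1}{2}] = \frac{w \cos{\left(3 w \right)}}{3} + \frac{3 \cos{\left(3 w \right)}}{2} = G'(w).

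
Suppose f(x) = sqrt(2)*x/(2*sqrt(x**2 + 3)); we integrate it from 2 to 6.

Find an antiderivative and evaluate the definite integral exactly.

The substitution u = x**2/2 + 3/2 works: f is exactly (dF/du)*(du/dx) for that inner function.
F(x) = sqrt(2)*sqrt(x**2 + 3)/2 is an antiderivative of f.
Check: d/dx[sqrt(2)*sqrt(x**2 + 3)/2] = sqrt(2)*x/(2*sqrt(x**2 + 3)) = f(x).
F(6) = sqrt(78)/2; F(2) = sqrt(14)/2.
Integral = F(6) - F(2) = -sqrt(14)/2 + sqrt(78)/2.

Antiderivative: F(x) = sqrt(2)*sqrt(x**2 + 3)/2; value = -sqrt(14)/2 + sqrt(78)/2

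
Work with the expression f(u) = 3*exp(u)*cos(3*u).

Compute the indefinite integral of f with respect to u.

F(u) = 9*exp(u)*sin(3*u)/10 + 3*exp(u)*cos(3*u)/10 + C

A candidate is checked by its d/du: the result must match f(u).
Check: d/du[9*exp(u)*sin(3*u)/10 + 3*exp(u)*cos(3*u)/10] = 3*exp(u)*cos(3*u) = f(u).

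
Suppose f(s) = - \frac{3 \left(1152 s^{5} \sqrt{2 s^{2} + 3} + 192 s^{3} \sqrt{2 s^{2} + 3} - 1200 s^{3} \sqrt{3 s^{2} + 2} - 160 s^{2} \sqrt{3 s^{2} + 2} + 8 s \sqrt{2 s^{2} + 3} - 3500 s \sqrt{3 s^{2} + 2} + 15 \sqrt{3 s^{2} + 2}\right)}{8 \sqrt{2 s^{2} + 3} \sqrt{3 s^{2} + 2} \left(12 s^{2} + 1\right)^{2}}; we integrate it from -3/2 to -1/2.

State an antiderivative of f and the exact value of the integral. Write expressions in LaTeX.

A candidate is checked by its d/ds: the result must match f(s).
F(s) = - \frac{96 s^{2} \sqrt{3 s^{2} + 2} + 15 s \sqrt{2 s^{2} + 3} + 150 \sqrt{2 s^{2} + 3} + 8 \sqrt{3 s^{2} + 2}}{8 \left(12 s^{2} + 1\right)} is an antiderivative of f.
Check: d/ds[- \frac{96 s^{2} \sqrt{3 s^{2} + 2} + 15 s \sqrt{2 s^{2} + 3} + 150 \sqrt{2 s^{2} + 3} + 8 \sqrt{3 s^{2} + 2}}{8 \left(12 s^{2} + 1\right)}] = \frac{- 3456 s^{5} \sqrt{2 s^{2} + 3} - 576 s^{3} \sqrt{2 s^{2} + 3} + 3600 s^{3} \sqrt{3 s^{2} + 2} + 480 s^{2} \sqrt{3 s^{2} + 2} - 24 s \sqrt{2 s^{2} + 3} + 10500 s \sqrt{3 s^{2} + 2} - 45 \sqrt{3 s^{2} + 2}}{1152 s^{4} \sqrt{2 s^{2} + 3} \sqrt{3 s^{2} + 2} + 192 s^{2} \sqrt{2 s^{2} + 3} \sqrt{3 s^{2} + 2} + 8 \sqrt{2 s^{2} + 3} \sqrt{3 s^{2} + 2}}, which equals f(s).
F(-1/2) = - \frac{285 \sqrt{14}}{128} - \frac{\sqrt{11}}{2}; F(-3/2) = - \frac{\sqrt{35}}{2} - \frac{255 \sqrt{30}}{896}.
Integral = F(-1/2) - F(-3/2) = - \frac{285 \sqrt{14}}{128} - \frac{\sqrt{11}}{2} + \frac{255 \sqrt{30}}{896} + \frac{\sqrt{35}}{2}.

Antiderivative: F(s) = - \frac{96 s^{2} \sqrt{3 s^{2} + 2} + 15 s \sqrt{2 s^{2} + 3} + 150 \sqrt{2 s^{2} + 3} + 8 \sqrt{3 s^{2} + 2}}{8 \left(12 s^{2} + 1\right)}; value = - \frac{285 \sqrt{14}}{128} - \frac{\sqrt{11}}{2} + \frac{255 \sqrt{30}}{896} + \frac{\sqrt{35}}{2}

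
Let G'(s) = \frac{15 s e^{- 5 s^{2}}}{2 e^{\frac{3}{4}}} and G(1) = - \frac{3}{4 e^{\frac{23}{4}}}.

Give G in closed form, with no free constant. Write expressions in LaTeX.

G(s) = - \frac{3 e^{- 5 s^{2} - \frac{3}{4}}}{4}

The substitution u = - 5 s^{2} - \frac{3}{4} works: G'(s) is exactly (dG/du)*(du/ds) for that inner function.
A general antiderivative is - \frac{3 e^{- 5 s^{2} - \frac{3}{4}}}{4} + C.
The condition gives C = - \frac{3}{4 e^{\frac{23}{4}}} - (- \frac{3}{4 e^{\frac{23}{4}}}) = 0.
So G(s) = - \frac{3 e^{- 5 s^{2} - \frac{3}{4}}}{4}.
Check: d/ds[- \frac{3 e^{- 5 s^{2} - \frac{3}{4}}}{4}] = \frac{15 s e^{- 5 s^{2}}}{2 e^{\frac{3}{4}}} = G'(s).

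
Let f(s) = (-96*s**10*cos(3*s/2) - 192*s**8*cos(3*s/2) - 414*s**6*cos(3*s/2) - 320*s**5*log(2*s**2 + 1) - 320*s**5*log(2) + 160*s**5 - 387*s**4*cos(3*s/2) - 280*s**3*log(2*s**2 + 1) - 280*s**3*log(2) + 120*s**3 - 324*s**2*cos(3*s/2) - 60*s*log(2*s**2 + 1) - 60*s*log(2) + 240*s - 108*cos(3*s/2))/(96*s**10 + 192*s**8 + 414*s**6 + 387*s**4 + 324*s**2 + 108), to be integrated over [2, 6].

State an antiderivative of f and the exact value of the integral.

Whatever form F(s) takes, F'(s) = f(s) is non-negotiable.
F(s) = (-8*s**4*sin(3*s/2) - 6*s**2*sin(3*s/2) + 10*log(2*s**2 + 1) - 12*sin(3*s/2) + 10*log(2))/(12*s**4 + 9*s**2 + 18) is an antiderivative of f.
Check: d/ds[(-8*s**4*sin(3*s/2) - 6*s**2*sin(3*s/2) + 10*log(2*s**2 + 1) - 12*sin(3*s/2) + 10*log(2))/(12*s**4 + 9*s**2 + 18)] = (-96*s**10*cos(3*s/2) - 192*s**8*cos(3*s/2) - 414*s**6*cos(3*s/2) - 320*s**5*log(2*s**2 + 1) - 320*s**5*log(2) + 160*s**5 - 387*s**4*cos(3*s/2) - 280*s**3*log(2*s**2 + 1) - 280*s**3*log(2) + 120*s**3 - 324*s**2*cos(3*s/2) - 60*s*log(2*s**2 + 1) - 60*s*log(2) + 240*s - 108*cos(3*s/2))/(96*s**10 + 192*s**8 + 414*s**6 + 387*s**4 + 324*s**2 + 108) = f(s).
F(6) = -2*sin(9)/3 + 5*log(2)/7947 + 5*log(73)/7947; F(2) = -2*sin(3)/3 + 5*log(2)/123 + 5*log(9)/123.
Integral = F(6) - F(2) = -2*sin(9)/3 - 5*log(18)/123 + 5*log(146)/7947 + 2*sin(3)/3.

Antiderivative: F(s) = (-8*s**4*sin(3*s/2) - 6*s**2*sin(3*s/2) + 10*log(2*s**2 + 1) - 12*sin(3*s/2) + 10*log(2))/(12*s**4 + 9*s**2 + 18); value = -2*sin(9)/3 - 5*log(18)/123 + 5*log(146)/7947 + 2*sin(3)/3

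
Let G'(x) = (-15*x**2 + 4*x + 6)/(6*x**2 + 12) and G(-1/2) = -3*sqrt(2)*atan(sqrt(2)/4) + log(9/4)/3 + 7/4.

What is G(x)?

G(x) = -5*x/2 + log(x**2 + 2)/3 + 3*sqrt(2)*atan(sqrt(2)*x/2) + 1/2

Since d/dx undoes antidifferentiation here, G(x) must give back the stated G'(x).
A general antiderivative is -5*x/2 + log(x**2 + 2)/3 + 3*sqrt(2)*atan(sqrt(2)*x/2) + C.
The condition gives C = -3*sqrt(2)*atan(sqrt(2)/4) + log(9/4)/3 + 7/4 - (-3*sqrt(2)*atan(sqrt(2)/4) + log(9/4)/3 + 5/4) = 1/2.
So G(x) = -5*x/2 + log(x**2 + 2)/3 + 3*sqrt(2)*atan(sqrt(2)*x/2) + 1/2.
Check: d/dx[-5*x/2 + log(x**2 + 2)/3 + 3*sqrt(2)*atan(sqrt(2)*x/2) + 1/2] = (-15*x**2 + 4*x + 6)/(6*x**2 + 12) = G'(x).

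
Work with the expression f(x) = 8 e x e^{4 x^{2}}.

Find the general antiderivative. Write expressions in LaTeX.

F(x) = e^{4 x^{2} + 1} + C

The substitution u = 4 x^{2} + 1 works: f is exactly (dF/du)*(du/dx) for that inner function.
Check: d/dx[e^{4 x^{2} + 1}] = 8 e x e^{4 x^{2}} = f(x).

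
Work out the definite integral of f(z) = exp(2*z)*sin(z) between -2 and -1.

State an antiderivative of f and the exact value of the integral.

Antiderivative: F(z) = (2*sin(z) - cos(z))*exp(2*z)/5; value = -2*exp(-2)*sin(1)/5 - exp(-2)*cos(1)/5 + exp(-4)*cos(2)/5 + 2*exp(-4)*sin(2)/5

An antiderivative F(z) passes only if d/dz[F] lands on f(z) exactly.
F(z) = (2*sin(z) - cos(z))*exp(2*z)/5 is an antiderivative of f.
Check: d/dz[(2*sin(z) - cos(z))*exp(2*z)/5] = exp(2*z)*sin(z) = f(z).
F(-1) = -2*exp(-2)*sin(1)/5 - exp(-2)*cos(1)/5; F(-2) = -2*exp(-4)*sin(2)/5 - exp(-4)*cos(2)/5.
Integral = F(-1) - F(-2) = -2*exp(-2)*sin(1)/5 - exp(-2)*cos(1)/5 + exp(-4)*cos(2)/5 + 2*exp(-4)*sin(2)/5.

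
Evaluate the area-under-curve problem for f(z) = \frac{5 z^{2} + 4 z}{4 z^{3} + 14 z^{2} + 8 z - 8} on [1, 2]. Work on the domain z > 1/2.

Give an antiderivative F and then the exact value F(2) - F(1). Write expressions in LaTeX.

Antiderivative: F(z) = \frac{13 \log{\left(z - \frac{1}{2} \right)}}{100} + \frac{28 \log{\left(z + 2 \right)}}{25} + \frac{6}{5 z + 10}; value = - \frac{28 \log{\left(3 \right)}}{25} - \frac{1}{10} + \frac{13 \log{\left(\frac{3}{2} \right)}}{100} + \frac{13 \log{\left(2 \right)}}{100} + \frac{28 \log{\left(4 \right)}}{25}

Factor the denominator (2 \left(z + 2\right)^{2} \left(2 z - 1\right)) and decompose: f = \frac{13}{50 \left(2 z - 1\right)} + \frac{28}{25 \left(z + 2\right)} - \frac{6}{5 \left(z + 2\right)^{2}}; each piece integrates to a log, atan, or power term.
F(z) = \frac{13 \log{\left(z - \frac{1}{2} \right)}}{100} + \frac{28 \log{\left(z + 2 \right)}}{25} + \frac{6}{5 z + 10} is an antiderivative of f.
Check: d/dz[\frac{13 \log{\left(z - \frac{1}{2} \right)}}{100} + \frac{28 \log{\left(z + 2 \right)}}{25} + \frac{6}{5 z + 10}] = \frac{5 z^{2} + 4 z}{4 z^{3} + 14 z^{2} + 8 z - 8} = f(z).
F(2) = \frac{13 \log{\left(\frac{3}{2} \right)}}{100} + \frac{3}{10} + \frac{28 \log{\left(4 \right)}}{25}; F(1) = - \frac{13 \log{\left(2 \right)}}{100} + \frac{2}{5} + \frac{28 \log{\left(3 \right)}}{25}.
Integral = F(2) - F(1) = - \frac{28 \log{\left(3 \right)}}{25} - \frac{1}{10} + \frac{13 \log{\left(\frac{3}{2} \right)}}{100} + \frac{13 \log{\left(2 \right)}}{100} + \frac{28 \log{\left(4 \right)}}{25}.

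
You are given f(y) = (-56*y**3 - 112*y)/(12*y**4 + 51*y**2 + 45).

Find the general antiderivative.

F(y) = -4*log(y**2 + 3)/3 - log(2*y**2 + 5/2) + C

Whatever form F(y) takes, F'(y) = f(y) is non-negotiable.
Check: d/dy[-4*log(y**2 + 3)/3 - log(2*y**2 + 5/2)] = (-56*y**3 - 112*y)/(12*y**4 + 51*y**2 + 45) = f(y).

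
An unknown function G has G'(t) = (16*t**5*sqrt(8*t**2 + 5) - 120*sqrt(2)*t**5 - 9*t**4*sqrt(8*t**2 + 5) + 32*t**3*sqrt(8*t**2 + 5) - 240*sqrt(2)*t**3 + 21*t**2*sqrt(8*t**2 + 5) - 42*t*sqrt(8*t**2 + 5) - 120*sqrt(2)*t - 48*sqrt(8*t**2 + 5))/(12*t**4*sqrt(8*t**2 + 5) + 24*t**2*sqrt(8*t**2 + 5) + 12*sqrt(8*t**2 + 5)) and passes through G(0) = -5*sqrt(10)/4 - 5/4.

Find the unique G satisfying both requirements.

G(t) = (8*sqrt(2)*t**4 - 9*sqrt(2)*t**3 - 30*t**2*sqrt(8*t**2 + 5) - 36*sqrt(2)*t**2 - 48*sqrt(2)*t - 30*sqrt(8*t**2 + 5) - 15*sqrt(2))/(12*sqrt(2)*t**2 + 12*sqrt(2))

A first test for any G(t): its t-derivative must equal the given G'(t).
A general antiderivative is -5*sqrt(4*t**2 + 5/2)/2 + (2*t**4/3 - 3*t**3/4 - 2*t**2 - 4*t - 1/4)/(t**2 + 1) + C.
The condition gives C = -5*sqrt(10)/4 - 5/4 - (-5*sqrt(10)/4 - 1/4) = -1.
So G(t) = (8*sqrt(2)*t**4 - 9*sqrt(2)*t**3 - 30*t**2*sqrt(8*t**2 + 5) - 36*sqrt(2)*t**2 - 48*sqrt(2)*t - 30*sqrt(8*t**2 + 5) - 15*sqrt(2))/(12*sqrt(2)*t**2 + 12*sqrt(2)).
Check: d/dt[(8*sqrt(2)*t**4 - 9*sqrt(2)*t**3 - 30*t**2*sqrt(8*t**2 + 5) - 36*sqrt(2)*t**2 - 48*sqrt(2)*t - 30*sqrt(8*t**2 + 5) - 15*sqrt(2))/(12*sqrt(2)*t**2 + 12*sqrt(2))] = (16*t**5*sqrt(8*t**2 + 5) - 120*sqrt(2)*t**5 - 9*t**4*sqrt(8*t**2 + 5) + 32*t**3*sqrt(8*t**2 + 5) - 240*sqrt(2)*t**3 + 21*t**2*sqrt(8*t**2 + 5) - 42*t*sqrt(8*t**2 + 5) - 120*sqrt(2)*t - 48*sqrt(8*t**2 + 5))/(12*t**4*sqrt(8*t**2 + 5) + 24*t**2*sqrt(8*t**2 + 5) + 12*sqrt(8*t**2 + 5)) = G'(t).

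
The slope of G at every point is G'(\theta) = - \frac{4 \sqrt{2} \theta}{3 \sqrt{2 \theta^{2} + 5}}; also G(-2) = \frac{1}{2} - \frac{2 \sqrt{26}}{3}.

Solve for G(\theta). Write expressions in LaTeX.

The substitution u = \theta^{2} + \frac{5}{2} works: G'(\theta) is exactly (dG/du)*(du/d\theta) for that inner function.
A general antiderivative is - \frac{4 \sqrt{\theta^{2} + \frac{5}{2}}}{3} + C.
The condition gives C = \frac{1}{2} - \frac{2 \sqrt{26}}{3} - (- \frac{2 \sqrt{26}}{3}) = \frac{1}{2}.
So G(\theta) = \frac{1}{2} - \frac{4 \sqrt{\theta^{2} + \frac{5}{2}}}{3}.
Check: d/d\theta[\frac{1}{2} - \frac{4 \sqrt{\theta^{2} + \frac{5}{2}}}{3}] = - \frac{4 \sqrt{2} \theta}{3 \sqrt{2 \theta^{2} + 5}} = G'(\theta).

G(\theta) = \frac{1}{2} - \frac{4 \sqrt{\theta^{2} + \frac{5}{2}}}{3}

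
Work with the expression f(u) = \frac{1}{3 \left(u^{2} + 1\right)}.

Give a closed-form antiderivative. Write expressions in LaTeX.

Differentiate the proposed F(u) back; it has to land on f(u) exactly.
Check: d/du[\frac{\operatorname{atan}{\left(u \right)}}{3}] = \frac{1}{3 u^{2} + 3}, which equals f(u).

An antiderivative is F(u) = \frac{\operatorname{atan}{\left(u \right)}}{3}.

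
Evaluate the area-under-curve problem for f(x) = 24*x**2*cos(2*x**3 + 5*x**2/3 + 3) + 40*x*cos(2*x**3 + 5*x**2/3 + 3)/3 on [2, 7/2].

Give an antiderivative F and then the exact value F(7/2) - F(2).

f matches the chain-rule pattern g'(h)*h' with inner function h(x) = 2*x**3 + 5*x**2/3 + 3; substituting u = h(x) collapses the integral.
F(x) = 4*sin(2*x**3 + 5*x**2/3 + 3) is an antiderivative of f.
Check: d/dx[4*sin(2*x**3 + 5*x**2/3 + 3)] = 24*x**2*cos(2*x**3 + 5*x**2/3 + 3) + 40*x*cos(2*x**3 + 5*x**2/3 + 3)/3 = f(x).
F(7/2) = 4*sin(655/6); F(2) = 4*sin(77/3).
Integral = F(7/2) - F(2) = -4*sin(77/3) + 4*sin(655/6).

Antiderivative: F(x) = 4*sin(2*x**3 + 5*x**2/3 + 3); value = -4*sin(77/3) + 4*sin(655/6)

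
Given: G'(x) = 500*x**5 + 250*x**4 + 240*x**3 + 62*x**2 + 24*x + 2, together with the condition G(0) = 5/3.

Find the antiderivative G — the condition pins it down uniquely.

The substitution u = 5*x**2 + x + 1 works: G'(x) is exactly (dG/du)*(du/dx) for that inner function.
A general antiderivative is 2*(5*x**2 + x + 1)**3/3 + C.
The condition gives C = 5/3 - (2/3) = 1.
So G(x) = (250*x**6 + 150*x**5 + 180*x**4 + 62*x**3 + 36*x**2 + 6*x + 5)/3.
Check: d/dx[(250*x**6 + 150*x**5 + 180*x**4 + 62*x**3 + 36*x**2 + 6*x + 5)/3] = 500*x**5 + 250*x**4 + 240*x**3 + 62*x**2 + 24*x + 2 = G'(x).

G(x) = (250*x**6 + 150*x**5 + 180*x**4 + 62*x**3 + 36*x**2 + 6*x + 5)/3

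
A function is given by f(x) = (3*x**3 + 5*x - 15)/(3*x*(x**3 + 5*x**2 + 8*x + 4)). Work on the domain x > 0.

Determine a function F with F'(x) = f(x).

Factor the denominator (3*x*(x + 1)*(x + 2)**2) and decompose: f = -65/(12*(x + 2)) - 49/(6*(x + 2)**2) + 23/(3*(x + 1)) - 5/(4*x); each piece integrates to a log, atan, or power term.
Check: d/dx[(-15*x*log(x) + 92*x*log(x + 1) - 65*x*log(x + 2) - 30*log(x) + 184*log(x + 1) - 130*log(x + 2) + 98)/(12*(x + 2))] = (3*x**3 + 5*x - 15)/(3*x**4 + 15*x**3 + 24*x**2 + 12*x), which equals f(x).

An antiderivative is F(x) = (-15*x*log(x) + 92*x*log(x + 1) - 65*x*log(x + 2) - 30*log(x) + 184*log(x + 1) - 130*log(x + 2) + 98)/(12*(x + 2)).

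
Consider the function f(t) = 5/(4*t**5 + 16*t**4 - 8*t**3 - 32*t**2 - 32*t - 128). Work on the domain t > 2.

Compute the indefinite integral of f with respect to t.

F(t) = -5*(-3*log(t - 2) + 9*log(t + 2) - 2*log(t + 4) - 2*log(t**2 + 2) + 8*sqrt(2)*atan(sqrt(2)*t/2))/1728 + C

Factor the denominator (4*(t - 2)*(t + 2)*(t + 4)*(t**2 + 2)) and decompose: f = 5*(t - 4)/(432*(t**2 + 2)) + 5/(864*(t + 4)) - 5/(192*(t + 2)) + 5/(576*(t - 2)); each piece integrates to a log, atan, or power term.
Check: d/dt[-5*(-3*log(t - 2) + 9*log(t + 2) - 2*log(t + 4) - 2*log(t**2 + 2) + 8*sqrt(2)*atan(sqrt(2)*t/2))/1728] = 5/(4*t**5 + 16*t**4 - 8*t**3 - 32*t**2 - 32*t - 128) = f(t).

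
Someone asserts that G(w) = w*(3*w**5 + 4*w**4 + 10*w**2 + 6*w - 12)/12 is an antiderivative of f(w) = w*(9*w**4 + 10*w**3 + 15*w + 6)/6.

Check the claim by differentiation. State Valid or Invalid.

d/dw[G] = 3*w**5/2 + 5*w**4/3 + 5*w**2/2 + w - 1
d/dw[G] - f(w) = -1 != 0.

Invalid: d/dw[G] - f = -1, which is not 0.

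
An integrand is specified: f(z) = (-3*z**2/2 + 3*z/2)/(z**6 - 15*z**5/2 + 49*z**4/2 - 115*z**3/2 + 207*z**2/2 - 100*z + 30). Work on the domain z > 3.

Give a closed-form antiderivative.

The denominator factors as (z - 3)*(z - 2)**2*(2*z - 1)*(z**2 + 5); partial fractions split f into directly integrable pieces: -(22*z + 35)/(567*(z**2 + 5)) - 8/(315*(2*z - 1)) + 25/(81*(z - 2)) + 2/(9*(z - 2)**2) - 9/(35*(z - 3)).
Check: d/dz[(-729*(z - 2)*log(z - 3) + 875*(z - 2)*log(z - 2) - 36*(z - 2)*log(z - 1/2) - 55*(z - 2)*log(z**2 + 5) - 35*sqrt(5)*(z - 2)*atan(sqrt(5)*z/5) - 630)/(2835*(z - 2))] = (-3*z**2 + 3*z)/(2*z**6 - 15*z**5 + 49*z**4 - 115*z**3 + 207*z**2 - 200*z + 60), which equals f(z).

An antiderivative is F(z) = (-729*(z - 2)*log(z - 3) + 875*(z - 2)*log(z - 2) - 36*(z - 2)*log(z - 1/2) - 55*(z - 2)*log(z**2 + 5) - 35*sqrt(5)*(z - 2)*atan(sqrt(5)*z/5) - 630)/(2835*(z - 2)).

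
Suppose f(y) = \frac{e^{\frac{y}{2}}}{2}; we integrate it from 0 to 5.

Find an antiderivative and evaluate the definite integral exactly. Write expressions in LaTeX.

For F(y) to be correct the identity F'(y) - f(y) = 0 must hold.
F(y) = e^{\frac{y}{2}} is an antiderivative of f.
Check: d/dy[e^{\frac{y}{2}}] = \frac{e^{\frac{y}{2}}}{2} = f(y).
F(5) = e^{\frac{5}{2}}; F(0) = 1.
Integral = F(5) - F(0) = -1 + e^{\frac{5}{2}}.

Antiderivative: F(y) = e^{\frac{y}{2}}; value = -1 + e^{\frac{5}{2}}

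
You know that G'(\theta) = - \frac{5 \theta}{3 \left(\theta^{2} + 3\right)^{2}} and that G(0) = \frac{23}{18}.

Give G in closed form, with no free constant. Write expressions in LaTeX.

G'(\theta) matches the chain-rule pattern g'(h)*h' with inner function h(\theta) = 6 \theta^{2} + 18; substituting u = h(\theta) collapses the integral.
A general antiderivative is \frac{5}{6 \theta^{2} + 18} + C.
The condition gives C = \frac{23}{18} - (\frac{5}{18}) = 1.
So G(\theta) = 1 + \frac{5}{6 \theta^{2} + 18}.
Check: d/d\theta[1 + \frac{5}{6 \theta^{2} + 18}] = - \frac{5 \theta}{3 \theta^{4} + 18 \theta^{2} + 27}, which equals G'(\theta).

G(\theta) = 1 + \frac{5}{6 \theta^{2} + 18}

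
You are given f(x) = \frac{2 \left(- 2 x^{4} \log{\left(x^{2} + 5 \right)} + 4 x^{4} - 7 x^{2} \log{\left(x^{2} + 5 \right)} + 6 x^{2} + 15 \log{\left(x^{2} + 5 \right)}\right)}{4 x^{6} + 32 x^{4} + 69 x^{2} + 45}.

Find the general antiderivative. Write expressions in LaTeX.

Whatever form F(x) takes, F'(x) = f(x) is non-negotiable.
Check: d/dx[\frac{2 x \log{\left(x^{2} + 5 \right)}}{2 x^{2} + 3}] = \frac{- 4 x^{4} \log{\left(x^{2} + 5 \right)} + 8 x^{4} - 14 x^{2} \log{\left(x^{2} + 5 \right)} + 12 x^{2} + 30 \log{\left(x^{2} + 5 \right)}}{4 x^{6} + 32 x^{4} + 69 x^{2} + 45}, which equals f(x).

F(x) = \frac{2 x \log{\left(x^{2} + 5 \right)}}{2 x^{2} + 3} + C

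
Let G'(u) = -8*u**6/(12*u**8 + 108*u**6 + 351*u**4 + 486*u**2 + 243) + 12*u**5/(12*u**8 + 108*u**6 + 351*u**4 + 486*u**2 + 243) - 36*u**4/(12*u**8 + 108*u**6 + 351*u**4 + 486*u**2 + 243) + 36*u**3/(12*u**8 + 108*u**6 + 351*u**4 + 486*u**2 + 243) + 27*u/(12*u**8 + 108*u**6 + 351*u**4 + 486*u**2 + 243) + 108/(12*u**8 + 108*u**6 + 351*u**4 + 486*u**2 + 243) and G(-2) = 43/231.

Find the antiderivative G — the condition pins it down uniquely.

The integrand splits into summands that can be handled one at a time.
A general antiderivative is 4*u/(3*(2*u**2 + 3)) - 1/(2*u**2 + 6) + C.
The condition gives C = 43/231 - (-145/462) = 1/2.
So G(u) = 4*u/(3*(2*u**2 + 3)) + 1/2 - 1/(2*u**2 + 6).
Check: d/du[4*u/(3*(2*u**2 + 3)) + 1/2 - 1/(2*u**2 + 6)] = (-8*u**6 + 12*u**5 - 36*u**4 + 36*u**3 + 27*u + 108)/(12*u**8 + 108*u**6 + 351*u**4 + 486*u**2 + 243), which equals G'(u).

G(u) = 4*u/(3*(2*u**2 + 3)) + 1/2 - 1/(2*u**2 + 6)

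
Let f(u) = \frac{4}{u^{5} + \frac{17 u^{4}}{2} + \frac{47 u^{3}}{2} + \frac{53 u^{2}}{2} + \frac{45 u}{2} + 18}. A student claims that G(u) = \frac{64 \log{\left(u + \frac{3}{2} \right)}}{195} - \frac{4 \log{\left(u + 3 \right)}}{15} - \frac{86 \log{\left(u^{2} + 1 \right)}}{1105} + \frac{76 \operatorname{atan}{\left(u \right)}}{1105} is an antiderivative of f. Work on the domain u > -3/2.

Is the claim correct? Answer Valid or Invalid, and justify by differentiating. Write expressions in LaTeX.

Invalid: d/du[G] - f = - \frac{8}{85 u + 340}, which is not 0.

d/du[G] = \frac{- 16 u^{3} - 8 u^{2} - 56 u + 152}{170 u^{4} + 765 u^{3} + 935 u^{2} + 765 u + 765}
d/du[G] - f(u) = - \frac{8}{85 u + 340} != 0.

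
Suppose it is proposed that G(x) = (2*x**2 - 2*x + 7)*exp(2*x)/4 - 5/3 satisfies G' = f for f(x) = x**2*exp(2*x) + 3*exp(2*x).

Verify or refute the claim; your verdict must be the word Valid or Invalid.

d/dx[G] = x**2*exp(2*x) + 3*exp(2*x)
This equals f(x) exactly, so the claim holds.

Valid. The derivative of G reproduces f.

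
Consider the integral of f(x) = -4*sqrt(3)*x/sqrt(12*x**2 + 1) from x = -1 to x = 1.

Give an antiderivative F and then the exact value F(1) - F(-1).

Antiderivative: F(x) = -sqrt(4*x**2 + 1/3); value = 0

The substitution u = 4*x**2 + 1/3 works: f is exactly (dF/du)*(du/dx) for that inner function.
F(x) = -sqrt(4*x**2 + 1/3) is an antiderivative of f.
Check: d/dx[-sqrt(4*x**2 + 1/3)] = -4*sqrt(3)*x/sqrt(12*x**2 + 1) = f(x).
F(1) = -sqrt(39)/3; F(-1) = -sqrt(39)/3.
Integral = F(1) - F(-1) = 0.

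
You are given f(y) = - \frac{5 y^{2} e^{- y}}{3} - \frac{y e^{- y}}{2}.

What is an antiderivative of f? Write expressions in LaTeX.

An antiderivative is F(y) = \frac{\left(10 y^{2} + 23 y + 23\right) e^{- y}}{6}.

f has the shape u'v + uv' for u = \frac{5 y^{2}}{3} + \frac{23 y}{6} + \frac{23}{6} and v = e^{- y} — it is the derivative of the product u*v.
Check: d/dy[\frac{\left(10 y^{2} + 23 y + 23\right) e^{- y}}{6}] = \frac{\left(- 10 y^{2} - 3 y\right) e^{- y}}{6}, which equals f(y).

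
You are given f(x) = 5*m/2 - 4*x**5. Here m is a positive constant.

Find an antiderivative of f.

An antiderivative is F(x) = 5*m*x/2 - 2*x**6/3.

Recover f(x) by differentiating a candidate F(x); any mismatch rules it out.
Check: d/dx[5*m*x/2 - 2*x**6/3] = 5*m/2 - 4*x**5 = f(x).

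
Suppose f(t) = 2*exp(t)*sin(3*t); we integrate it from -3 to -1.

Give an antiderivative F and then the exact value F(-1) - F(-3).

Antiderivative: F(t) = -(-sin(3*t) + 3*cos(3*t))*exp(t)/5; value = 3*exp(-3)*cos(9)/5 - exp(-1)*sin(3)/5 + exp(-3)*sin(9)/5 - 3*exp(-1)*cos(3)/5

Since d/dt undoes antidifferentiation here, F'(t) = f(t) is required of F(t).
F(t) = -(-sin(3*t) + 3*cos(3*t))*exp(t)/5 is an antiderivative of f.
Check: d/dt[-(-sin(3*t) + 3*cos(3*t))*exp(t)/5] = 2*exp(t)*sin(3*t) = f(t).
F(-1) = -exp(-1)*sin(3)/5 - 3*exp(-1)*cos(3)/5; F(-3) = -exp(-3)*sin(9)/5 - 3*exp(-3)*cos(9)/5.
Integral = F(-1) - F(-3) = 3*exp(-3)*cos(9)/5 - exp(-1)*sin(3)/5 + exp(-3)*sin(9)/5 - 3*exp(-1)*cos(3)/5.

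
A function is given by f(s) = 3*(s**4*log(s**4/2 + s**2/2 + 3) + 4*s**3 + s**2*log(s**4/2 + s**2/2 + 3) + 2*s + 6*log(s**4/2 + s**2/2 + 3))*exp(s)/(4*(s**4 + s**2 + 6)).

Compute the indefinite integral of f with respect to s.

f has the shape u'v + uv' for u = 3*exp(s)/4 and v = log(s**4/2 + s**2/2 + 3) — it is the derivative of the product u*v.
Check: d/ds[3*exp(s)*log(s**4/2 + s**2/2 + 3)/4] = (3*s**4*exp(s)*log(s**4/2 + s**2/2 + 3) + 12*s**3*exp(s) + 3*s**2*exp(s)*log(s**4/2 + s**2/2 + 3) + 6*s*exp(s) + 18*exp(s)*log(s**4/2 + s**2/2 + 3))/(4*s**4 + 4*s**2 + 24), which equals f(s).

F(s) = 3*exp(s)*log(s**4/2 + s**2/2 + 3)/4 + C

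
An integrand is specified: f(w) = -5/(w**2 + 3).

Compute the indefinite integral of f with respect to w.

F(w) = -5*sqrt(3)*atan(sqrt(3)*w/3)/3 + C

Any candidate F(w) must reproduce f(w) exactly when differentiated.
Check: d/dw[-5*sqrt(3)*atan(sqrt(3)*w/3)/3] = -5/(w**2 + 3) = f(w).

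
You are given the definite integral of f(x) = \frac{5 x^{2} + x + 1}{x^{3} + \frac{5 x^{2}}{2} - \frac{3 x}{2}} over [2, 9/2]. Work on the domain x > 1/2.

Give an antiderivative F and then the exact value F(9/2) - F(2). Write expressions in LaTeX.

Factor the denominator (x \left(x + 3\right) \left(2 x - 1\right)) and decompose: f = \frac{22}{7 \left(2 x - 1\right)} + \frac{86}{21 \left(x + 3\right)} - \frac{2}{3 x}; each piece integrates to a log, atan, or power term.
F(x) = \frac{- 14 \log{\left(x \right)} + 33 \log{\left(x - \frac{1}{2} \right)} + 86 \log{\left(x + 3 \right)}}{21} is an antiderivative of f.
Check: d/dx[\frac{- 14 \log{\left(x \right)} + 33 \log{\left(x - \frac{1}{2} \right)} + 86 \log{\left(x + 3 \right)}}{21}] = \frac{10 x^{2} + 2 x + 2}{2 x^{3} + 5 x^{2} - 3 x}, which equals f(x).
F(9/2) = - \frac{2 \log{\left(\frac{9}{2} \right)}}{3} + \frac{11 \log{\left(4 \right)}}{7} + \frac{86 \log{\left(\frac{15}{2} \right)}}{21}; F(2) = - \frac{2 \log{\left(2 \right)}}{3} + \frac{11 \log{\left(\frac{3}{2} \right)}}{7} + \frac{86 \log{\left(5 \right)}}{21}.
Integral = F(9/2) - F(2) = - \frac{86 \log{\left(5 \right)}}{21} - \frac{2 \log{\left(\frac{9}{2} \right)}}{3} - \frac{11 \log{\left(\frac{3}{2} \right)}}{7} + \frac{2 \log{\left(2 \right)}}{3} + \frac{11 \log{\left(4 \right)}}{7} + \frac{86 \log{\left(\frac{15}{2} \right)}}{21}.

Antiderivative: F(x) = \frac{- 14 \log{\left(x \right)} + 33 \log{\left(x - \frac{1}{2} \right)} + 86 \log{\left(x + 3 \right)}}{21}; value = - \frac{86 \log{\left(5 \right)}}{21} - \frac{2 \log{\left(\frac{9}{2} \right)}}{3} - \frac{11 \log{\left(\frac{3}{2} \right)}}{7} + \frac{2 \log{\left(2 \right)}}{3} + \frac{11 \log{\left(4 \right)}}{7} + \frac{86 \log{\left(\frac{15}{2} \right)}}{21}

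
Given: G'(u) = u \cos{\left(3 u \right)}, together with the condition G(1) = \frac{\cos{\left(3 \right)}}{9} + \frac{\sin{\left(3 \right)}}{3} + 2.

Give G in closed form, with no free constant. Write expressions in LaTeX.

The proposed G(u) is checked by its d/du: the result must match the given G'(u).
A general antiderivative is \frac{u \sin{\left(3 u \right)}}{3} + \frac{\cos{\left(3 u \right)}}{9} + C.
The condition gives C = \frac{\cos{\left(3 \right)}}{9} + \frac{\sin{\left(3 \right)}}{3} + 2 - (\frac{\cos{\left(3 \right)}}{9} + \frac{\sin{\left(3 \right)}}{3}) = 2.
So G(u) = \frac{3 u \sin{\left(3 u \right)} + \cos{\left(3 u \right)} + 18}{9}.
Check: d/du[\frac{3 u \sin{\left(3 u \right)} + \cos{\left(3 u \right)} + 18}{9}] = u \cos{\left(3 u \right)} = G'(u).

G(u) = \frac{3 u \sin{\left(3 u \right)} + \cos{\left(3 u \right)} + 18}{9}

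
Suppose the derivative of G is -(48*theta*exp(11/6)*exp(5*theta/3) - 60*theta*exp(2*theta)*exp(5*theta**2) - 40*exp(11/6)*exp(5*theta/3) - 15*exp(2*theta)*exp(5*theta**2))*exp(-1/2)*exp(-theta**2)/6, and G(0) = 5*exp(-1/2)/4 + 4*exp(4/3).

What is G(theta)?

G(theta) = 4*exp(4/3)*exp(5*theta/3)*exp(-theta**2) + 5*exp(-1/2)*exp(2*theta)*exp(4*theta**2)/4

The proposed G(theta) is checked by its d/dtheta: the result must match the given G'(theta).
A general antiderivative is 4*exp(-theta**2 + 5*theta/3 + 4/3) + 5*exp(4*theta**2 + 2*theta - 1/2)/4 + C.
The condition gives C = 5*exp(-1/2)/4 + 4*exp(4/3) - (5*exp(-1/2)/4 + 4*exp(4/3)) = 0.
So G(theta) = 4*exp(4/3)*exp(5*theta/3)*exp(-theta**2) + 5*exp(-1/2)*exp(2*theta)*exp(4*theta**2)/4.
Check: d/dtheta[4*exp(4/3)*exp(5*theta/3)*exp(-theta**2) + 5*exp(-1/2)*exp(2*theta)*exp(4*theta**2)/4] = (-48*theta*exp(11/6)*exp(5*theta/3) + 60*theta*exp(2*theta)*exp(5*theta**2) + 40*exp(11/6)*exp(5*theta/3) + 15*exp(2*theta)*exp(5*theta**2))*exp(-1/2)*exp(-theta**2)/6, which equals G'(theta).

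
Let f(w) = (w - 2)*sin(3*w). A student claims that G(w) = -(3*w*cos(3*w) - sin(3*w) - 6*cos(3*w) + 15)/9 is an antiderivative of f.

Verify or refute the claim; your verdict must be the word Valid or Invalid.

Valid. The derivative of G reproduces f.

d/dw[G] = w*sin(3*w) - 2*sin(3*w)
This equals f(w) exactly, so the claim holds.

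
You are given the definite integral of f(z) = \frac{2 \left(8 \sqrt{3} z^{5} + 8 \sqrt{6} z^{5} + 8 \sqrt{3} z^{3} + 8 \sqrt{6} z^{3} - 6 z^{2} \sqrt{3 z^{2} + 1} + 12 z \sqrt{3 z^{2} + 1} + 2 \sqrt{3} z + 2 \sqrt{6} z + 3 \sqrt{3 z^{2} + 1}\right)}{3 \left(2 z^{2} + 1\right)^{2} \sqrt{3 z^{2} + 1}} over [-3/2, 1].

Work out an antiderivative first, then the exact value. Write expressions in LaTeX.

Antiderivative: F(z) = \frac{z - 1}{z^{2} + \frac{1}{2}} + \frac{4 \sqrt{2 z^{2} + \frac{2}{3}}}{3} + \frac{2 \sqrt{4 z^{2} + \frac{4}{3}}}{3}; value = - \frac{2 \sqrt{186}}{9} - \frac{2 \sqrt{93}}{9} + \frac{10}{11} + \frac{8 \sqrt{3}}{9} + \frac{8 \sqrt{6}}{9}

For F(z) to be correct the identity F'(z) - f(z) = 0 must hold.
F(z) = \frac{z - 1}{z^{2} + \frac{1}{2}} + \frac{4 \sqrt{2 z^{2} + \frac{2}{3}}}{3} + \frac{2 \sqrt{4 z^{2} + \frac{4}{3}}}{3} is an antiderivative of f.
Check: d/dz[\frac{z - 1}{z^{2} + \frac{1}{2}} + \frac{4 \sqrt{2 z^{2} + \frac{2}{3}}}{3} + \frac{2 \sqrt{4 z^{2} + \frac{4}{3}}}{3}] = \frac{16 \sqrt{3} z^{5} + 16 \sqrt{6} z^{5} + 16 \sqrt{3} z^{3} + 16 \sqrt{6} z^{3} - 12 z^{2} \sqrt{3 z^{2} + 1} + 24 z \sqrt{3 z^{2} + 1} + 4 \sqrt{3} z + 4 \sqrt{6} z + 6 \sqrt{3 z^{2} + 1}}{12 z^{4} \sqrt{3 z^{2} + 1} + 12 z^{2} \sqrt{3 z^{2} + 1} + 3 \sqrt{3 z^{2} + 1}}, which equals f(z).
F(1) = \frac{8 \sqrt{3}}{9} + \frac{8 \sqrt{6}}{9}; F(-3/2) = - \frac{10}{11} + \frac{2 \sqrt{93}}{9} + \frac{2 \sqrt{186}}{9}.
Integral = F(1) - F(-3/2) = - \frac{2 \sqrt{186}}{9} - \frac{2 \sqrt{93}}{9} + \frac{10}{11} + \frac{8 \sqrt{3}}{9} + \frac{8 \sqrt{6}}{9}.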